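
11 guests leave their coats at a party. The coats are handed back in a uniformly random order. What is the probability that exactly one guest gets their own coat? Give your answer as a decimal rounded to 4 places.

0.3679

Choose which one is fixed: C(11,1) = 11 ways.
The remaining 10 must have no fixed point: D(10) = 1334961.
P = 11·1334961/39916800 = 16481/44800 ≈ 0.3679.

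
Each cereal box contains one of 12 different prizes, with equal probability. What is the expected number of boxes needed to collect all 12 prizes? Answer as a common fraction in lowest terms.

86021/2310

After i distinct types are collected, each trial gives a new one with probability (12−i)/12, so the expected wait for the next new type is 12/(12−i).
E = 12/12 + 12/11 + 12/10 + 12/9 + 12/8 + 12/7 + 12/6 + 12/5 + 12/4 + 12/3 + 12/2 + 12/1 = 86021/2310.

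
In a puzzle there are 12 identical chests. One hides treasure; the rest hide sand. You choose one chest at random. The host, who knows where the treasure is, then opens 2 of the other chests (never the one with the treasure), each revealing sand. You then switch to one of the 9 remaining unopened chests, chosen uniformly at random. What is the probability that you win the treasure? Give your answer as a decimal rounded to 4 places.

0.1019

Your original chest holds the treasure with probability 1/12, so the other 11 collectively hold it with probability 11/12.
The host can always find 2 empty chests to open, so the reveals don't change that 11/12; it is now spread over the 9 remaining unopened chests.
P(win by switching) = (11/12) · (1/9) = 11/108 ≈ 0.1019.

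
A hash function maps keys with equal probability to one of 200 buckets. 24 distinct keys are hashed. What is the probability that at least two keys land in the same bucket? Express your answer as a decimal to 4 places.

It's easier to compute the probability that all 24 are distinct.
P(all distinct) = 200/200 · 199/200 · ··· · 177/200 ≈ 0.2375.
So the probability of at least one match is 1 − 0.2375 = 0.7625.

0.7625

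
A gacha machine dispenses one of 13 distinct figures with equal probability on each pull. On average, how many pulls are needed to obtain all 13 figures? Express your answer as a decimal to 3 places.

After i distinct types are collected, each trial gives a new one with probability (13−i)/13, so the expected wait for the next new type is 13/(13−i).
E = 13/13 + 13/12 + 13/11 + 13/10 + 13/9 + 13/8 + 13/7 + 13/6 + 13/5 + 13/4 + 13/3 + 13/2 + 13/1 = 1145993/27720 ≈ 41.342.

41.342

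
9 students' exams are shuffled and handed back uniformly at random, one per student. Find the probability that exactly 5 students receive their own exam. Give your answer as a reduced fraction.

Choose which 5 of the 9 are fixed: C(9,5) = 126 ways.
The remaining 4 must have no fixed point: D(4) = 9.
P = 126·9/362880 = 1/320.

1/320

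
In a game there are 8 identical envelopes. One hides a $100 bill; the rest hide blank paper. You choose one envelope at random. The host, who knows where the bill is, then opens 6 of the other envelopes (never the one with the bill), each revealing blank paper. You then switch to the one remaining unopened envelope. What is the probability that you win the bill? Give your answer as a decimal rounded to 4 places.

0.8750

Your original envelope holds the bill with probability 1/8, so the other 7 collectively hold it with probability 7/8.
The host can always find 6 empty envelopes to open, so the reveals don't change that 7/8; it is now spread over the 1 remaining unopened envelope.
P(win by switching) = (7/8) · (1/1) = 7/8 ≈ 0.8750.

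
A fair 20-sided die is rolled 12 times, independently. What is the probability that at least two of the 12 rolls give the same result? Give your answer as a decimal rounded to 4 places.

0.9853

P(all 12 different) = 20/20 · 19/20 · ··· · 9/20 ≈ 0.0147.
P(at least two equal) = 1 − 0.0147 = 0.9853.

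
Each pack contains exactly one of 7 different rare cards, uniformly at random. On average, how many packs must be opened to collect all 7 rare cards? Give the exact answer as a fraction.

After i distinct types are collected, each trial gives a new one with probability (7−i)/7, so the expected wait for the next new type is 7/(7−i).
E = 7/7 + 7/6 + 7/5 + 7/4 + 7/3 + 7/2 + 7/1 = 363/20.

363/20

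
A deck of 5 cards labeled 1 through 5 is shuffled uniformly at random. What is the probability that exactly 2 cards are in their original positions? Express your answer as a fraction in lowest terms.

1/6

Choose which 2 of the 5 are fixed: C(5,2) = 10 ways.
The remaining 3 must have no fixed point: D(3) = 2.
P = 10·2/120 = 1/6.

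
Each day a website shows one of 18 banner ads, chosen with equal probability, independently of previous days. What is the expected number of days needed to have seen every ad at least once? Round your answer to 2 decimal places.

62.91

After i distinct types are collected, each trial gives a new one with probability (18−i)/18, so the expected wait for the next new type is 18/(18−i).
E = 18/18 + 18/17 + 18/16 + 18/15 + 18/14 + 18/13 + 18/12 + 18/11 + 18/10 + 18/9 + 18/8 + 18/7 + 18/6 + 18/5 + 18/4 + 18/3 + 18/2 + 18/1 = 42822903/680680 ≈ 62.91.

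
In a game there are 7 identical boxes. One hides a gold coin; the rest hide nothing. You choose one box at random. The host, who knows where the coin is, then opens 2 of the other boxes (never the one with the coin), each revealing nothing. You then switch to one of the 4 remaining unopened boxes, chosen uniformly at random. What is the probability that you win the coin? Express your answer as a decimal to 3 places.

Your original box holds the coin with probability 1/7, so the other 6 collectively hold it with probability 6/7.
The host can always find 2 empty boxes to open, so the reveals don't change that 6/7; it is now spread over the 4 remaining unopened boxes.
P(win by switching) = (6/7) · (1/4) = 3/14 ≈ 0.214.

0.214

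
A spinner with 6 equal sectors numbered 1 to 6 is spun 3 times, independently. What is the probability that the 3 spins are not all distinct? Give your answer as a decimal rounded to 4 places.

0.4444

P(all 3 different) = 6/6 · 5/6 · ··· · 4/6 ≈ 0.5556.
P(at least two equal) = 1 − 0.5556 = 0.4444.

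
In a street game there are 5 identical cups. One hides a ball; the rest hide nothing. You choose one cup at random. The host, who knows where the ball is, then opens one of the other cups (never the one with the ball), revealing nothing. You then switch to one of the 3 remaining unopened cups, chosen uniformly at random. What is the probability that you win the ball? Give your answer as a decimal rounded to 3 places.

Your original cup holds the ball with probability 1/5, so the other 4 collectively hold it with probability 4/5.
The host can always find an empty cup to open, so this doesn't change that 4/5; it is now spread over the 3 remaining unopened cups.
P(win by switching) = (4/5) · (1/3) = 4/15 ≈ 0.267.

0.267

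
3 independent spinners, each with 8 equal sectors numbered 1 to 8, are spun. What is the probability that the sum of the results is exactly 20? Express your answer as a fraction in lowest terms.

15/512

There are 8^3 = 512 equally likely outcomes.
The number of ordered 3-tuples from {1,…,8} summing to 20 is 15.
P(sum = 20) = 15/512.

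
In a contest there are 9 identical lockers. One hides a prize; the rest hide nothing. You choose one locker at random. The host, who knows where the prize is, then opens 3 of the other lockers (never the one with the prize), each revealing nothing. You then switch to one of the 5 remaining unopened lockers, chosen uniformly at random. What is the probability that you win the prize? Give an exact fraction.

8/45

Your original locker holds the prize with probability 1/9, so the other 8 collectively hold it with probability 8/9.
The host can always find 3 empty lockers to open, so the reveals don't change that 8/9; it is now spread over the 5 remaining unopened lockers.
P(win by switching) = (8/9) · (1/5) = 8/45.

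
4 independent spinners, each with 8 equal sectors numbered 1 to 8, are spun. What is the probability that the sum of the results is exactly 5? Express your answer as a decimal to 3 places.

There are 8^4 = 4096 equally likely outcomes.
The number of ordered 4-tuples from {1,…,8} summing to 5 is 4.
P(sum = 5) = 4/4096 = 1/1024 ≈ 0.001.

0.001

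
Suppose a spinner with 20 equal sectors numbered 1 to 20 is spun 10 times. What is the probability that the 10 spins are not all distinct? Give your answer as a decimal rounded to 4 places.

0.9345

P(all 10 different) = 20/20 · 19/20 · ··· · 11/20 ≈ 0.0655.
P(at least two equal) = 1 − 0.0655 = 0.9345.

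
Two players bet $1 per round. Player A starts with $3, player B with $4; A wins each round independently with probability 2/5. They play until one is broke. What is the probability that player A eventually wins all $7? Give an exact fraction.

304/2059

Let r = q/p = (3/5)/(2/5) = 3/2. The recurrence P(i) = p·P(i+1) + q·P(i−1) with P(0)=0, P(7)=1 gives P(i) = (1 − r^i)/(1 − r^7).
P(3) = (1 − (3/2)^3) / (1 − (3/2)^7) = 304/2059.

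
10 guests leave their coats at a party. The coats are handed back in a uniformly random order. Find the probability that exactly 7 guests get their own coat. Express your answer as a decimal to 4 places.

0.0001

Choose which 7 of the 10 are fixed: C(10,7) = 120 ways.
The remaining 3 must have no fixed point: D(3) = 2.
P = 120·2/3628800 = 1/15120 ≈ 0.0001.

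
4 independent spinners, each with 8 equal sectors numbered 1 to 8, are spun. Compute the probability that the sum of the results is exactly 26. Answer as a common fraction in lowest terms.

21/1024

There are 8^4 = 4096 equally likely outcomes.
The number of ordered 4-tuples from {1,…,8} summing to 26 is 84.
P(sum = 26) = 84/4096 = 21/1024.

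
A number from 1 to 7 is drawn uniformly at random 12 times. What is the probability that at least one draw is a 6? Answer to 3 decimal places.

P(no draw is a 6) = (6/7)^12 ≈ 0.157.
P(at least one) = 1 − 0.157 = 0.843.

0.843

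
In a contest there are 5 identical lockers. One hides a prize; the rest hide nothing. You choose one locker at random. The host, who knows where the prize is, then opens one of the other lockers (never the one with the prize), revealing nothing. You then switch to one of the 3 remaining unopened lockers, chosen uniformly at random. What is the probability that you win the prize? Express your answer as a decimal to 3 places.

0.267

Your original locker holds the prize with probability 1/5, so the other 4 collectively hold it with probability 4/5.
The host can always find an empty locker to open, so this doesn't change that 4/5; it is now spread over the 3 remaining unopened lockers.
P(win by switching) = (4/5) · (1/3) = 4/15 ≈ 0.267.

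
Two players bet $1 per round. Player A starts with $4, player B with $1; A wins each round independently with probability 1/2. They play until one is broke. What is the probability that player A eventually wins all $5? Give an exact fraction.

4/5

With a fair step, P(i) = ½P(i−1) + ½P(i+1) with P(0)=0, P(5)=1 has the linear solution P(i) = i/5.
P(4) = 4/5.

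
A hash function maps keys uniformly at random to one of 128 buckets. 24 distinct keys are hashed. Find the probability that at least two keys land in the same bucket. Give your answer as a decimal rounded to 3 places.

0.900

It's easier to compute the probability that all 24 are distinct.
P(all distinct) = 128/128 · 127/128 · ··· · 105/128 ≈ 0.100.
So the probability of at least one match is 1 − 0.100 = 0.900.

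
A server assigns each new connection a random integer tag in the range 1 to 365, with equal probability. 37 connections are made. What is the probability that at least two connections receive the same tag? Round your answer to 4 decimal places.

It's easier to compute the probability that all 37 are distinct.
P(all distinct) = 365/365 · 364/365 · ··· · 329/365 ≈ 0.1513.
So the probability of at least one match is 1 − 0.1513 = 0.8487.

0.8487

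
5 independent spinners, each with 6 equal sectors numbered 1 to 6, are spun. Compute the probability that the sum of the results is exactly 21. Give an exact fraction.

5/72

There are 6^5 = 7776 equally likely outcomes.
The number of ordered 5-tuples from {1,…,6} summing to 21 is 540.
P(sum = 21) = 540/7776 = 5/72.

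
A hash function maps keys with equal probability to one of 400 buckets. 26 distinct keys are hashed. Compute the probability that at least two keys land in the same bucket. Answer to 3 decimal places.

0.564

It's easier to compute the probability that all 26 are distinct.
P(all distinct) = 400/400 · 399/400 · ··· · 375/400 ≈ 0.436.
So the probability of at least one match is 1 − 0.436 = 0.564.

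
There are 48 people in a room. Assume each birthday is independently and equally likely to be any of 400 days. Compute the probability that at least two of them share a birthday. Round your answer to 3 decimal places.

It's easier to compute the probability that all 48 are distinct.
P(all distinct) = 400/400 · 399/400 · ··· · 353/400 ≈ 0.053.
So the probability of at least one match is 1 − 0.053 = 0.947.

0.947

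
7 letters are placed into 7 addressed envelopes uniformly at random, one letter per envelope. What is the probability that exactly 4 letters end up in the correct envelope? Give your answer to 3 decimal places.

Choose which 4 of the 7 are fixed: C(7,4) = 35 ways.
The remaining 3 must have no fixed point: D(3) = 2.
P = 35·2/5040 = 1/72 ≈ 0.014.

0.014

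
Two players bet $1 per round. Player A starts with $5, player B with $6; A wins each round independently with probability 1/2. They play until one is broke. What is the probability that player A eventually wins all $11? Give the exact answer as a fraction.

5/11

With a fair step, P(i) = ½P(i−1) + ½P(i+1) with P(0)=0, P(11)=1 has the linear solution P(i) = i/11.
P(5) = 5/11.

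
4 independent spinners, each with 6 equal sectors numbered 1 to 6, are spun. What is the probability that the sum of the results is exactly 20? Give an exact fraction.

There are 6^4 = 1296 equally likely outcomes.
The number of ordered 4-tuples from {1,…,6} summing to 20 is 35.
P(sum = 20) = 35/1296.

35/1296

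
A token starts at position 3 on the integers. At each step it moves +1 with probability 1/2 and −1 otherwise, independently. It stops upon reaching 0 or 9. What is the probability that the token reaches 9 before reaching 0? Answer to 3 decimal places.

With a fair step, P(i) = ½P(i−1) + ½P(i+1) with P(0)=0, P(9)=1 has the linear solution P(i) = i/9.
P(3) = 3/9 = 1/3 ≈ 0.333.

0.333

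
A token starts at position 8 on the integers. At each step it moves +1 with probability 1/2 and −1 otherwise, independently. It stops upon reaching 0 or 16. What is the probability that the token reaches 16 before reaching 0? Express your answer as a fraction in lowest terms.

1/2

With a fair step, P(i) = ½P(i−1) + ½P(i+1) with P(0)=0, P(16)=1 has the linear solution P(i) = i/16.
P(8) = 8/16 = 1/2.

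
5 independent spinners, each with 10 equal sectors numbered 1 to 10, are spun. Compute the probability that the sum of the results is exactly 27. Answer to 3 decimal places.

There are 10^5 = 100000 equally likely outcomes.
The number of ordered 5-tuples from {1,…,10} summing to 27 is 6000.
P(sum = 27) = 6000/100000 = 3/50 ≈ 0.060.

0.060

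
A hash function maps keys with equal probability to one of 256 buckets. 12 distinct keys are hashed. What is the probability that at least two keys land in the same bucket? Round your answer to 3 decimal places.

It's easier to compute the probability that all 12 are distinct.
P(all distinct) = 256/256 · 255/256 · ··· · 245/256 ≈ 0.770.
So the probability of at least one match is 1 − 0.770 = 0.230.

0.230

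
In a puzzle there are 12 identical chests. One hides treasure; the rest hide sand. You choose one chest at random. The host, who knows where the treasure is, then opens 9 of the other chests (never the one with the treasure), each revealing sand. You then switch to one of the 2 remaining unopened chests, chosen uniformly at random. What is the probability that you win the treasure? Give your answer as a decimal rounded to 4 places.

0.4583

Your original chest holds the treasure with probability 1/12, so the other 11 collectively hold it with probability 11/12.
The host can always find 9 empty chests to open, so the reveals don't change that 11/12; it is now spread over the 2 remaining unopened chests.
P(win by switching) = (11/12) · (1/2) = 11/24 ≈ 0.4583.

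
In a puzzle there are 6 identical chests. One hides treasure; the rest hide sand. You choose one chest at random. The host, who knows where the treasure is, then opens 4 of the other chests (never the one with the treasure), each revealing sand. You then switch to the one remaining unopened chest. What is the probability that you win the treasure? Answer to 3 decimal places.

Your original chest holds the treasure with probability 1/6, so the other 5 collectively hold it with probability 5/6.
The host can always find 4 empty chests to open, so the reveals don't change that 5/6; it is now spread over the 1 remaining unopened chest.
P(win by switching) = (5/6) · (1/1) = 5/6 ≈ 0.833.

0.833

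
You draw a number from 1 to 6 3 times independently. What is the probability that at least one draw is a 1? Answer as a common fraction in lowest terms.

91/216

P(no draw is a 1) = (5/6)^3 = 125/216.
P(at least one) = 1 − 125/216 = 91/216.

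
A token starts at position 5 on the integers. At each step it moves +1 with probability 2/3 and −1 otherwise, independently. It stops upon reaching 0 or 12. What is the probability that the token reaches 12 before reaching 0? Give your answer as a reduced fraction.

Let r = q/p = (1/3)/(2/3) = 1/2. The recurrence P(i) = p·P(i+1) + q·P(i−1) with P(0)=0, P(12)=1 gives P(i) = (1 − r^i)/(1 − r^12).
P(5) = (1 − (1/2)^5) / (1 − (1/2)^12) = 3968/4095.

3968/4095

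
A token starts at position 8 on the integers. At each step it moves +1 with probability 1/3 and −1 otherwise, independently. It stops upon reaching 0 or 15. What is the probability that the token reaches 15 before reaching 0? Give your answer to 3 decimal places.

Let r = q/p = (2/3)/(1/3) = 2. The recurrence P(i) = p·P(i+1) + q·P(i−1) with P(0)=0, P(15)=1 gives P(i) = (1 − r^i)/(1 − r^15).
P(8) = (1 − (2)^8) / (1 − (2)^15) = 255/32767 ≈ 0.008.

0.008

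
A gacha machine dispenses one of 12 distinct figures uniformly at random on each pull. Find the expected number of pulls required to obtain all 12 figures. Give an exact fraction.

86021/2310

After i distinct types are collected, each trial gives a new one with probability (12−i)/12, so the expected wait for the next new type is 12/(12−i).
E = 12/12 + 12/11 + 12/10 + 12/9 + 12/8 + 12/7 + 12/6 + 12/5 + 12/4 + 12/3 + 12/2 + 12/1 = 86021/2310.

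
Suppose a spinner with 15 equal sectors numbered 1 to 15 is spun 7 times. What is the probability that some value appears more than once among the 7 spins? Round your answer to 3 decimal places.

0.810

P(all 7 different) = 15/15 · 14/15 · ··· · 9/15 ≈ 0.190.
P(at least two equal) = 1 − 0.190 = 0.810.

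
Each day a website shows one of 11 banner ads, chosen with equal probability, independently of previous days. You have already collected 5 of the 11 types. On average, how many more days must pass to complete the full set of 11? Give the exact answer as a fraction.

539/20

Starting from 5 distinct types, each trial gives a new one with probability (11−i)/11 when i types are held, so the wait for the next new type is 11/(11−i).
E = 11/6 + 11/5 + 11/4 + 11/3 + 11/2 + 11/1 = 539/20.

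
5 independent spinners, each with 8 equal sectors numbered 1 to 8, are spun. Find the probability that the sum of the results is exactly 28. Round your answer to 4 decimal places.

0.0449

There are 8^5 = 32768 equally likely outcomes.
The number of ordered 5-tuples from {1,…,8} summing to 28 is 1470.
P(sum = 28) = 1470/32768 = 735/16384 ≈ 0.0449.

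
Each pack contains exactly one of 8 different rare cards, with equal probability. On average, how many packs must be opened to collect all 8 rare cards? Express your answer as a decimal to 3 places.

After i distinct types are collected, each trial gives a new one with probability (8−i)/8, so the expected wait for the next new type is 8/(8−i).
E = 8/8 + 8/7 + 8/6 + 8/5 + 8/4 + 8/3 + 8/2 + 8/1 = 761/35 ≈ 21.743.

21.743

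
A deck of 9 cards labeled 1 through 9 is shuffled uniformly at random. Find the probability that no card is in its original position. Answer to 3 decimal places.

This is the derangement probability: permutations of 9 with no fixed point.
D(9) = 9! · (1 − 1/1! + 1/2! − ··· + (−1)^9/9!) = 133496.
P = 133496/362880 = 16687/45360 ≈ 0.368.

0.368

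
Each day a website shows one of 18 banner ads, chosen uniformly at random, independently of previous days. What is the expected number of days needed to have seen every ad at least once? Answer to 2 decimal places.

62.91

After i distinct types are collected, each trial gives a new one with probability (18−i)/18, so the expected wait for the next new type is 18/(18−i).
E = 18/18 + 18/17 + 18/16 + 18/15 + 18/14 + 18/13 + 18/12 + 18/11 + 18/10 + 18/9 + 18/8 + 18/7 + 18/6 + 18/5 + 18/4 + 18/3 + 18/2 + 18/1 = 42822903/680680 ≈ 62.91.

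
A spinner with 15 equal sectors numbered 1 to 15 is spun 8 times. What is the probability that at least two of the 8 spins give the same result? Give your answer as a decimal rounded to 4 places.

0.8988

P(all 8 different) = 15/15 · 14/15 · ··· · 8/15 ≈ 0.1012.
P(at least two equal) = 1 − 0.1012 = 0.8988.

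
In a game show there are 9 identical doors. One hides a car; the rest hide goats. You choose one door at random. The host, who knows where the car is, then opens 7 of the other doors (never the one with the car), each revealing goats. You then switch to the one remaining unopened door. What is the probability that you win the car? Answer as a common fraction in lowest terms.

Your original door holds the car with probability 1/9, so the other 8 collectively hold it with probability 8/9.
The host can always find 7 empty doors to open, so the reveals don't change that 8/9; it is now spread over the 1 remaining unopened door.
P(win by switching) = (8/9) · (1/1) = 8/9.

8/9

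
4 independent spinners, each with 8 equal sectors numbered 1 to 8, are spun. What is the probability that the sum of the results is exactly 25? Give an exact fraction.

15/512

There are 8^4 = 4096 equally likely outcomes.
The number of ordered 4-tuples from {1,…,8} summing to 25 is 120.
P(sum = 25) = 120/4096 = 15/512.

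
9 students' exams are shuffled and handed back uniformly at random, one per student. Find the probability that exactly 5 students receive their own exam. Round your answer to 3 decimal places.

Choose which 5 of the 9 are fixed: C(9,5) = 126 ways.
The remaining 4 must have no fixed point: D(4) = 9.
P = 126·9/362880 = 1/320 ≈ 0.003.

0.003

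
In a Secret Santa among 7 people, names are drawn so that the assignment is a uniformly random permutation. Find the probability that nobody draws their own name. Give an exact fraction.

This is the derangement probability: permutations of 7 with no fixed point.
D(7) = 7! · (1 − 1/1! + 1/2! − ··· + (−1)^7/7!) = 1854.
P = 1854/5040 = 103/280.

103/280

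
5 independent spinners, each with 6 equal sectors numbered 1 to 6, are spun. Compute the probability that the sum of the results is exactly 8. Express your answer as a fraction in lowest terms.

35/7776

There are 6^5 = 7776 equally likely outcomes.
The number of ordered 5-tuples from {1,…,6} summing to 8 is 35.
P(sum = 8) = 35/7776.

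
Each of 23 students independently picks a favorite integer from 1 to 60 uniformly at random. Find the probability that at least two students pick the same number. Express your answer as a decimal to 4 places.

It's easier to compute the probability that all 23 are distinct.
P(all distinct) = 60/60 · 59/60 · ··· · 38/60 ≈ 0.0077.
So the probability of at least one match is 1 − 0.0077 = 0.9923.

0.9923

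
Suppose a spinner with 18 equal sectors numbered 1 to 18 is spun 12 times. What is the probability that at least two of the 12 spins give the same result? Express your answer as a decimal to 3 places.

P(all 12 different) = 18/18 · 17/18 · ··· · 7/18 ≈ 0.008.
P(at least two equal) = 1 − 0.008 = 0.992.

0.992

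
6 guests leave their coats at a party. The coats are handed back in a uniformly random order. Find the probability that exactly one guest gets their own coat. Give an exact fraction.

Choose which one is fixed: C(6,1) = 6 ways.
The remaining 5 must have no fixed point: D(5) = 44.
P = 6·44/720 = 11/30.

11/30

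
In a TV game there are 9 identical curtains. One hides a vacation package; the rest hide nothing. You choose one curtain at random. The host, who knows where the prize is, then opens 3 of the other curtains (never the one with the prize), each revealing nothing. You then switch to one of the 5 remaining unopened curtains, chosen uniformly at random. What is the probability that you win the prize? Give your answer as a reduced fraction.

8/45

Your original curtain holds the prize with probability 1/9, so the other 8 collectively hold it with probability 8/9.
The host can always find 3 empty curtains to open, so the reveals don't change that 8/9; it is now spread over the 5 remaining unopened curtains.
P(win by switching) = (8/9) · (1/5) = 8/45.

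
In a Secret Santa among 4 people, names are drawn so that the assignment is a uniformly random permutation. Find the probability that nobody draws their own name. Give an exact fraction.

This is the derangement probability: permutations of 4 with no fixed point.
D(4) = 4! · (1 − 1/1! + 1/2! − ··· + (−1)^4/4!) = 9.
P = 9/24 = 3/8.

3/8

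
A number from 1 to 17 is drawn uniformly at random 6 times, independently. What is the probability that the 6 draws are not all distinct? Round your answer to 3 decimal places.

0.631

P(all 6 different) = 17/17 · 16/17 · ··· · 12/17 ≈ 0.369.
P(at least two equal) = 1 − 0.369 = 0.631.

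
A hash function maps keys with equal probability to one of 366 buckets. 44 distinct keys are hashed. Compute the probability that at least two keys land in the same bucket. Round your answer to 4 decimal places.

It's easier to compute the probability that all 44 are distinct.
P(all distinct) = 366/366 · 365/366 · ··· · 323/366 ≈ 0.0676.
So the probability of at least one match is 1 − 0.0676 = 0.9324.

0.9324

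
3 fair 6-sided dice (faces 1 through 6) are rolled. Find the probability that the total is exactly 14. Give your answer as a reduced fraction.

There are 6^3 = 216 equally likely outcomes.
The number of ordered 3-tuples from {1,…,6} summing to 14 is 15.
P(sum = 14) = 15/216 = 5/72.

5/72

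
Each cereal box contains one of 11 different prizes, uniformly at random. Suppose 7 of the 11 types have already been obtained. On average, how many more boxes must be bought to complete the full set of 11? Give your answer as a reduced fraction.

Starting from 7 distinct types, each trial gives a new one with probability (11−i)/11 when i types are held, so the wait for the next new type is 11/(11−i).
E = 11/4 + 11/3 + 11/2 + 11/1 = 275/12.

275/12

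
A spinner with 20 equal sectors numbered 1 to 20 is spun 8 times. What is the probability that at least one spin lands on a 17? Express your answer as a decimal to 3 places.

0.337

P(no spin lands on a 17) = (19/20)^8 ≈ 0.663.
P(at least one) = 1 − 0.663 = 0.337.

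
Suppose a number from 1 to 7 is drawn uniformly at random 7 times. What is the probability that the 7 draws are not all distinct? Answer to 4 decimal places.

P(all 7 different) = 7/7 · 6/7 · ··· · 1/7 ≈ 0.0061.
P(at least two equal) = 1 − 0.0061 = 0.9939.

0.9939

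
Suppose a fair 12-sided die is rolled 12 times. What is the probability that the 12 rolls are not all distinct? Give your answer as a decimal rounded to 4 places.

P(all 12 different) = 12/12 · 11/12 · ··· · 1/12 ≈ 0.0001.
P(at least two equal) = 1 − 0.0001 = 0.9999.

0.9999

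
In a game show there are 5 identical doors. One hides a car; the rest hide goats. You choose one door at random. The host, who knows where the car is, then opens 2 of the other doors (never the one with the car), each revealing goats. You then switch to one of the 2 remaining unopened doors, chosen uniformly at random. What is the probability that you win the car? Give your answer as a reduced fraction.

Your original door holds the car with probability 1/5, so the other 4 collectively hold it with probability 4/5.
The host can always find 2 empty doors to open, so the reveals don't change that 4/5; it is now spread over the 2 remaining unopened doors.
P(win by switching) = (4/5) · (1/2) = 2/5.

2/5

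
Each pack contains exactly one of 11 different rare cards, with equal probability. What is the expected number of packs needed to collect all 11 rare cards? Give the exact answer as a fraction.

After i distinct types are collected, each trial gives a new one with probability (11−i)/11, so the expected wait for the next new type is 11/(11−i).
E = 11/11 + 11/10 + 11/9 + 11/8 + 11/7 + 11/6 + 11/5 + 11/4 + 11/3 + 11/2 + 11/1 = 83711/2520.

83711/2520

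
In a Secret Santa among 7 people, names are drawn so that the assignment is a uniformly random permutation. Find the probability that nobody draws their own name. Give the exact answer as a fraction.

This is the derangement probability: permutations of 7 with no fixed point.
D(7) = 7! · (1 − 1/1! + 1/2! − ··· + (−1)^7/7!) = 1854.
P = 1854/5040 = 103/280.

103/280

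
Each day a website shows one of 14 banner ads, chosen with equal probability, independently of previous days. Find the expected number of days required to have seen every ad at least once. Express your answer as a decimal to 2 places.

45.52

After i distinct types are collected, each trial gives a new one with probability (14−i)/14, so the expected wait for the next new type is 14/(14−i).
E = 14/14 + 14/13 + 14/12 + 14/11 + 14/10 + 14/9 + 14/8 + 14/7 + 14/6 + 14/5 + 14/4 + 14/3 + 14/2 + 14/1 = 1171733/25740 ≈ 45.52.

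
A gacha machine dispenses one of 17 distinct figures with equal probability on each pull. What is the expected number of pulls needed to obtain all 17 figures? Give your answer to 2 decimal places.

58.47

After i distinct types are collected, each trial gives a new one with probability (17−i)/17, so the expected wait for the next new type is 17/(17−i).
E = 17/17 + 17/16 + 17/15 + 17/14 + 17/13 + 17/12 + 17/11 + 17/10 + 17/9 + 17/8 + 17/7 + 17/6 + 17/5 + 17/4 + 17/3 + 17/2 + 17/1 = 42142223/720720 ≈ 58.47.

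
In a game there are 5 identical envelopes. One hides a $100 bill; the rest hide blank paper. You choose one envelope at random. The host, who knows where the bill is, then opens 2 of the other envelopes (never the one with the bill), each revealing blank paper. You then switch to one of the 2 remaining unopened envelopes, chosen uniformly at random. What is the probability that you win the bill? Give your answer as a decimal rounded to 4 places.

Your original envelope holds the bill with probability 1/5, so the other 4 collectively hold it with probability 4/5.
The host can always find 2 empty envelopes to open, so the reveals don't change that 4/5; it is now spread over the 2 remaining unopened envelopes.
P(win by switching) = (4/5) · (1/2) = 2/5 ≈ 0.4000.

0.4000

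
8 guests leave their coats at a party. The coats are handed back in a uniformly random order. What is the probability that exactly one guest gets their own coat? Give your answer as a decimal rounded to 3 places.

Choose which one is fixed: C(8,1) = 8 ways.
The remaining 7 must have no fixed point: D(7) = 1854.
P = 8·1854/40320 = 103/280 ≈ 0.368.

0.368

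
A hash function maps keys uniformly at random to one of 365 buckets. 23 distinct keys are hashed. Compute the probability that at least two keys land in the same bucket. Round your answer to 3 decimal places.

0.507

It's easier to compute the probability that all 23 are distinct.
P(all distinct) = 365/365 · 364/365 · ··· · 343/365 ≈ 0.493.
So the probability of at least one match is 1 − 0.493 = 0.507.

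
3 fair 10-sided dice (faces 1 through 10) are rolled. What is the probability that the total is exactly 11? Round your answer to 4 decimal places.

There are 10^3 = 1000 equally likely outcomes.
The number of ordered 3-tuples from {1,…,10} summing to 11 is 45.
P(sum = 11) = 45/1000 = 9/200 ≈ 0.0450.

0.0450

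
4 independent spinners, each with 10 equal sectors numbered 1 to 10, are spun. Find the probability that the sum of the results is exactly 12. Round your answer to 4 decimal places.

There are 10^4 = 10000 equally likely outcomes.
The number of ordered 4-tuples from {1,…,10} summing to 12 is 165.
P(sum = 12) = 165/10000 = 33/2000 ≈ 0.0165.

0.0165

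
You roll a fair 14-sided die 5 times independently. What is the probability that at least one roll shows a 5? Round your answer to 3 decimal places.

0.310

P(no roll shows a 5) = (13/14)^5 ≈ 0.690.
P(at least one) = 1 − 0.690 = 0.310.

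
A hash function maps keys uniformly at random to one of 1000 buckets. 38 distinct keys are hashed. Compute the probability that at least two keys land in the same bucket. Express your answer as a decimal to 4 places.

0.5093

It's easier to compute the probability that all 38 are distinct.
P(all distinct) = 1000/1000 · 999/1000 · ··· · 963/1000 ≈ 0.4907.
So the probability of at least one match is 1 − 0.4907 = 0.5093.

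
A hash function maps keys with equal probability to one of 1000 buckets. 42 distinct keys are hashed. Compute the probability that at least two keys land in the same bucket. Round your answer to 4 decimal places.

It's easier to compute the probability that all 42 are distinct.
P(all distinct) = 1000/1000 · 999/1000 · ··· · 959/1000 ≈ 0.4176.
So the probability of at least one match is 1 − 0.4176 = 0.5824.

0.5824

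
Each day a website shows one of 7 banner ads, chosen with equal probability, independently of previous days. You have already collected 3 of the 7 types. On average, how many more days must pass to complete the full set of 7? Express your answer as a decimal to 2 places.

Starting from 3 distinct types, each trial gives a new one with probability (7−i)/7 when i types are held, so the wait for the next new type is 7/(7−i).
E = 7/4 + 7/3 + 7/2 + 7/1 = 175/12 ≈ 14.58.

14.58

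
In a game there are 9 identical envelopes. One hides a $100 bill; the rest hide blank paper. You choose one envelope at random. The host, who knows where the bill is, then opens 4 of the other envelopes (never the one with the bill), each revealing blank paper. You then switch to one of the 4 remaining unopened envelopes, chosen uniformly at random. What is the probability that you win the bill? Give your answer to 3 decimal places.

0.222

Your original envelope holds the bill with probability 1/9, so the other 8 collectively hold it with probability 8/9.
The host can always find 4 empty envelopes to open, so the reveals don't change that 8/9; it is now spread over the 4 remaining unopened envelopes.
P(win by switching) = (8/9) · (1/4) = 2/9 ≈ 0.222.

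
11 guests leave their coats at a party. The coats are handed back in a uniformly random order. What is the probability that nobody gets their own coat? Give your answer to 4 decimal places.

0.3679

This is the derangement probability: permutations of 11 with no fixed point.
D(11) = 11! · (1 − 1/1! + 1/2! − ··· + (−1)^11/11!) = 14684570.
P = 14684570/39916800 = 1468457/3991680 ≈ 0.3679.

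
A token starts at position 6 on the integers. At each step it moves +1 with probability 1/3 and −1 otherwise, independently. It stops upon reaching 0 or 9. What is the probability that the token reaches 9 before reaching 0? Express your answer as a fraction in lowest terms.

9/73

Let r = q/p = (2/3)/(1/3) = 2. The recurrence P(i) = p·P(i+1) + q·P(i−1) with P(0)=0, P(9)=1 gives P(i) = (1 − r^i)/(1 − r^9).
P(6) = (1 − (2)^6) / (1 − (2)^9) = 9/73.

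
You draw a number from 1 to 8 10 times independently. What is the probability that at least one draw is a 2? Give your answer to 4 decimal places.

P(no draw is a 2) = (7/8)^10 ≈ 0.2631.
P(at least one) = 1 − 0.2631 = 0.7369.

0.7369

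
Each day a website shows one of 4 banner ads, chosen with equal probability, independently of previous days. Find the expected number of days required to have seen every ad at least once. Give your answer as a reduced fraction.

After i distinct types are collected, each trial gives a new one with probability (4−i)/4, so the expected wait for the next new type is 4/(4−i).
E = 4/4 + 4/3 + 4/2 + 4/1 = 25/3.

25/3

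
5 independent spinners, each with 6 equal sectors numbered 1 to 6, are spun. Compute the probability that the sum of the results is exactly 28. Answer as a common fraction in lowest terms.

There are 6^5 = 7776 equally likely outcomes.
The number of ordered 5-tuples from {1,…,6} summing to 28 is 15.
P(sum = 28) = 15/7776 = 5/2592.

5/2592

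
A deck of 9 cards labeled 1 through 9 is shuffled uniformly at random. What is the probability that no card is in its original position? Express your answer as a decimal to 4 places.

This is the derangement probability: permutations of 9 with no fixed point.
D(9) = 9! · (1 − 1/1! + 1/2! − ··· + (−1)^9/9!) = 133496.
P = 133496/362880 = 16687/45360 ≈ 0.3679.

0.3679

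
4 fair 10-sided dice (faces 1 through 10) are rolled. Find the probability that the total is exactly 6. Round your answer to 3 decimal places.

0.001

There are 10^4 = 10000 equally likely outcomes.
The number of ordered 4-tuples from {1,…,10} summing to 6 is 10.
P(sum = 6) = 10/10000 = 1/1000 ≈ 0.001.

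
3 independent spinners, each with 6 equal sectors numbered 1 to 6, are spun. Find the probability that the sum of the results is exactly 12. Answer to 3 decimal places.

There are 6^3 = 216 equally likely outcomes.
The number of ordered 3-tuples from {1,…,6} summing to 12 is 25.
P(sum = 12) = 25/216 ≈ 0.116.

0.116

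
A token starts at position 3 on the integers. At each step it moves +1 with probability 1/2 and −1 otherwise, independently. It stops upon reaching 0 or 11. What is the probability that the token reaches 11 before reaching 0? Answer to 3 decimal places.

With a fair step, P(i) = ½P(i−1) + ½P(i+1) with P(0)=0, P(11)=1 has the linear solution P(i) = i/11.
P(3) = 3/11 ≈ 0.273.

0.273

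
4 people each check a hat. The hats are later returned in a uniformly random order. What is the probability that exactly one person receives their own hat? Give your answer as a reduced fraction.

1/3

Choose which one is fixed: C(4,1) = 4 ways.
The remaining 3 must have no fixed point: D(3) = 2.
P = 4·2/24 = 1/3.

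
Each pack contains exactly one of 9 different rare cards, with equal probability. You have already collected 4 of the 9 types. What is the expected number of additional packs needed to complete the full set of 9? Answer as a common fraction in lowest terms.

411/20

Starting from 4 distinct types, each trial gives a new one with probability (9−i)/9 when i types are held, so the wait for the next new type is 9/(9−i).
E = 9/5 + 9/4 + 9/3 + 9/2 + 9/1 = 411/20.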